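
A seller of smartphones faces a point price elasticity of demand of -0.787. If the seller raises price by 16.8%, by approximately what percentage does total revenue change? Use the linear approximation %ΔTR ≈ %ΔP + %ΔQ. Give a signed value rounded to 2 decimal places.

+3.58%

%ΔQ ≈ Ed × %ΔP = (-0.787) × (+16.8%) = -13.2216%
%ΔTR ≈ %ΔP + %ΔQ = (+16.8%) + (-13.2216%) = +3.5784%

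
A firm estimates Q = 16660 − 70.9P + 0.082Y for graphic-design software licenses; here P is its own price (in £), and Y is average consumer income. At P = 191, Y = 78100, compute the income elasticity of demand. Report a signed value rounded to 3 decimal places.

At the given values, Q = 16660 − 70.9(191) + 0.082(78100) = 9522.3.
∂Q/∂Y = 0.082.
E = (0.082) × (78100/9522.3) = 0.67254…

0.673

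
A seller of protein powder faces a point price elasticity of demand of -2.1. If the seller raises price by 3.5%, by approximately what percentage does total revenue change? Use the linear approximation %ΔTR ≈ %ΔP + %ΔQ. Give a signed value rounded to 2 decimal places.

%ΔQ ≈ Ed × %ΔP = (-2.1) × (+3.5%) = -7.3500%
%ΔTR ≈ %ΔP + %ΔQ = (+3.5%) + (-7.3500%) = -3.8500%

-3.85%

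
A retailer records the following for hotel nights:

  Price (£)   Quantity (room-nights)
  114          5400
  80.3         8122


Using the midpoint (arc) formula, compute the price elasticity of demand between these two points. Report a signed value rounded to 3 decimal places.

-1.161

%ΔQ = (8122 − 5400) / [(5400 + 8122)/2] = 2722/6761 = 0.402603…
%ΔP = (80.3 − 114) / [(114 + 80.3)/2] = -33.7/97.15 = -0.346886…
Arc Ed = %ΔQ / %ΔP = (2722/6761) / (-33.7/97.15) = -1.16062…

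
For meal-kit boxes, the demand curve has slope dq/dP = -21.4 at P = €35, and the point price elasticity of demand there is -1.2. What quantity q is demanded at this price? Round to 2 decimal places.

Ed = (dq/dP)·(P/q) ⇒ q = (dq/dP)·P/Ed = (-21.4)·35/(-1.2) = 624.1666…

624.17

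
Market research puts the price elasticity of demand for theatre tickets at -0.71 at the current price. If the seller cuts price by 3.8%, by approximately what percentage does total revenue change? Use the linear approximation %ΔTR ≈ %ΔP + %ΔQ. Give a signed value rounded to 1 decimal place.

%ΔQ ≈ Ed × %ΔP = (-0.71) × (-3.8%) = +2.6980%
%ΔTR ≈ %ΔP + %ΔQ = (-3.8%) + (+2.6980%) = -1.1020%

-1.1%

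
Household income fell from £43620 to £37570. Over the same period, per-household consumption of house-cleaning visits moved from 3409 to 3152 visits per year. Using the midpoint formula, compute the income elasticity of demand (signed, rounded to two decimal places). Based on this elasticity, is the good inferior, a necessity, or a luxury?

0.53; necessity

%ΔQ = (3152 − 3409)/[( 3409 + 3152)/2] = -257/3280.5 = -0.078341…
%ΔIncome = (37570 − 43620)/[( 43620 + 37570)/2] = -6050/40595 = -0.149033…
E_income = (-257/3280.5) / (-6050/40595) = 0.5256…
0 < E_income < 1 ⇒ normal good, necessity.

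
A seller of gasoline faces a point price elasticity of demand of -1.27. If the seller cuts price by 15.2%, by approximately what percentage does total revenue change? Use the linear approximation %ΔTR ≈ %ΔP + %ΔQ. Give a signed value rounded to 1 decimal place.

+4.1%

%ΔQ ≈ Ed × %ΔP = (-1.27) × (-15.2%) = +19.3040%
%ΔTR ≈ %ΔP + %ΔQ = (-15.2%) + (+19.3040%) = +4.1040%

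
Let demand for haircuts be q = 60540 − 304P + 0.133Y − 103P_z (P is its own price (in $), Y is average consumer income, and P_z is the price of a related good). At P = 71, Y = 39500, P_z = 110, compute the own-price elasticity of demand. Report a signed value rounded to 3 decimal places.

At the given values, q = 60540 − 304(71) + 0.133(39500) − 103(110) = 32879.5.
∂q/∂P = −304.
E = (-304) × (71/32879.5) = -0.65645…

-0.656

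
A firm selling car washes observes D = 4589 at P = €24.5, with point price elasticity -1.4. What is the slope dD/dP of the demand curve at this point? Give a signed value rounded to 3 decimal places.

Ed = (dD/dP)·(P/D) ⇒ dD/dP = Ed·D/P = (-1.4)·4589/24.5 = -262.22857…

-262.229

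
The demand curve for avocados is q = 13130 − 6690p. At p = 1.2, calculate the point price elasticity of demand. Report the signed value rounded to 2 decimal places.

-1.57

dq/dp = −6690. At p = 1.2, q = 13130 − 6690(1.2) = 5102.
Ed = (dq/dp)·(p/q) = −6690 × (1.2/5102) = -1.5735…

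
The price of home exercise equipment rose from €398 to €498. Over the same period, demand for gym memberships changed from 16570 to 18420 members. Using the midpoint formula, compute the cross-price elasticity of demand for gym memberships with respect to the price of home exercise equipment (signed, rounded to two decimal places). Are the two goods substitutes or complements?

%ΔQ_{gym memberships} = (18420 − 16570)/avg = 1850/17495 = 0.105744…
%ΔP_{home exercise equipment} = (498 − 398)/avg = 100/448 = 0.223214…
E_cross = (1850/17495) / (100/448) = 0.4737…
E_cross > 0 ⇒ the goods are substitutes.

0.47; substitutes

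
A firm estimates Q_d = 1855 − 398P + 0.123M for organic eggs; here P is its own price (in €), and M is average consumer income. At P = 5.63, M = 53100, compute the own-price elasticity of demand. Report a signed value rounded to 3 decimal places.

At the given values, Q_d = 1855 − 398(5.63) + 0.123(53100) = 6145.56.
∂Q_d/∂P = −398.
E = (-398) × (5.63/6145.56) = -0.36461…

-0.365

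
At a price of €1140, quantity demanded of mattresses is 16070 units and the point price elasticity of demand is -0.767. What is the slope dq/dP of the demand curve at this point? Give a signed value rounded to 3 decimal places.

Ed = (dq/dP)·(P/q) ⇒ dq/dP = Ed·q/P = (-0.767)·16070/1140 = -10.81200…

-10.812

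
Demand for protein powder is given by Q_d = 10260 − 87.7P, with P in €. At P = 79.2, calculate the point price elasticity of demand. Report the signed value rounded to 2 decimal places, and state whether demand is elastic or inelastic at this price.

-2.10; elastic

dQ_d/dP = −87.7. At P = 79.2, Q_d = 10260 − 87.7(79.2) = 3314.16.
Ed = (dQ_d/dP)·(P/Q_d) = −87.7 × (79.2/3314.16) = -2.0958…
|Ed| = 2.10 > 1, so demand is elastic.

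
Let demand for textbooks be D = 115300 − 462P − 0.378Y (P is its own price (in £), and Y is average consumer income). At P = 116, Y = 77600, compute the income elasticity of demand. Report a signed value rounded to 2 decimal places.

-0.91

At the given values, D = 115300 − 462(116) − 0.378(77600) = 32375.2.
∂D/∂Y = -0.378.
E = (-0.378) × (77600/32375.2) = -0.9060…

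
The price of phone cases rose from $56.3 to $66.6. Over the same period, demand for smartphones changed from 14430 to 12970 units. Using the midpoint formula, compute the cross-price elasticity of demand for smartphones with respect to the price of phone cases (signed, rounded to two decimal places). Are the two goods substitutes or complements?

%ΔQ_{smartphones} = (12970 − 14430)/avg = -1460/13700 = -0.106569…
%ΔP_{phone cases} = (66.6 − 56.3)/avg = 10.3/61.45 = 0.167615…
E_cross = (-1460/13700) / (10.3/61.45) = -0.6357…
E_cross < 0 ⇒ the goods are complements.

-0.64; complements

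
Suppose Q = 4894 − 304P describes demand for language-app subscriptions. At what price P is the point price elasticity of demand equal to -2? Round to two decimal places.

10.73

Ed = −304P/(4894 − 304P). Set this equal to -2:
304P = 2·(4894 − 304P) ⇒ 304P(1 + 2) = 2·4894
P = 2·4894 / (304·3) = 10.7324…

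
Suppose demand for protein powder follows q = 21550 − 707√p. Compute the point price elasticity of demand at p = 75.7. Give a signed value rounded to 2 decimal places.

dq/dp = −707/(2√p) = -40.6295. At p = 75.7, q = 15398.7.
Ed = (dq/dp)·(p/q) = (-40.6295) × (75.7/15398.7) = -0.1997…

-0.20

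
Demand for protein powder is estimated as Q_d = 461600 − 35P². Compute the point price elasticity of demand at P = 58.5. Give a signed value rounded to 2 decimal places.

-0.70

dQ_d/dP = −2·35·P = -4095. At P = 58.5, Q_d = 341821.25.
Ed = (dQ_d/dP)·(P/Q_d) = (-4095) × (58.5/341821.25) = -0.7008…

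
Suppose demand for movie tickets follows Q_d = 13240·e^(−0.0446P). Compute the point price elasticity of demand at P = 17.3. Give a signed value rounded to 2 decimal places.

-0.77

dQ_d/dP = −0.0446·Q_d = -272.979. At P = 17.3, Q_d = 6120.61.
Ed = (dQ_d/dP)·(P/Q_d) = (-272.979) × (17.3/6120.61) = -0.7715…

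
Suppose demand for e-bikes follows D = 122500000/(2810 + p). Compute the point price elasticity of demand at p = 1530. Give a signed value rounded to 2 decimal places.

-0.35

dD/dp = −122500000/(2810 + p)² = -6.50364. At p = 1530, D = 28225.8.
Ed = (dD/dp)·(p/D) = (-6.50364) × (1530/28225.8) = -0.3525…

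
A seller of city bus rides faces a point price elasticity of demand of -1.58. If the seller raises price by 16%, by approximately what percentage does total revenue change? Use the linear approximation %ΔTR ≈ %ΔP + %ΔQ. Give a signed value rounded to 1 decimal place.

-9.3%

%ΔQ ≈ Ed × %ΔP = (-1.58) × (+16%) = -25.2800%
%ΔTR ≈ %ΔP + %ΔQ = (+16%) + (-25.2800%) = -9.2800%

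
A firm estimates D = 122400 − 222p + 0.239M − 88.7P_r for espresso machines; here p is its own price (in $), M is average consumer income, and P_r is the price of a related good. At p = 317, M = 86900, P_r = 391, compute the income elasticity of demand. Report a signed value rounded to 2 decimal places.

0.54

At the given values, D = 122400 − 222(317) + 0.239(86900) − 88.7(391) = 38113.4.
∂D/∂M = 0.239.
E = (0.239) × (86900/38113.4) = 0.5449…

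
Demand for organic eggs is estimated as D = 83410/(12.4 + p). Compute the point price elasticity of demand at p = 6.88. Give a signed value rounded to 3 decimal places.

-0.357

dD/dp = −83410/(12.4 + p)² = -224.39. At p = 6.88, D = 4326.24.
Ed = (dD/dp)·(p/D) = (-224.39) × (6.88/4326.24) = -0.35684…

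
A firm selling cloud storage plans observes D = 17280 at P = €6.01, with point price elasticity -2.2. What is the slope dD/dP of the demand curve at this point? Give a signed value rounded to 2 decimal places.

Ed = (dD/dP)·(P/D) ⇒ dD/dP = Ed·D/P = (-2.2)·17280/6.01 = -6325.4575…

-6325.46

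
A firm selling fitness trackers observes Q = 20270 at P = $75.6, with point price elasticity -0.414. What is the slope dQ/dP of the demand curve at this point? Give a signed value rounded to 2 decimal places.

Ed = (dQ/dP)·(P/Q) ⇒ dQ/dP = Ed·Q/P = (-0.414)·20270/75.6 = -111.0023…

-111.00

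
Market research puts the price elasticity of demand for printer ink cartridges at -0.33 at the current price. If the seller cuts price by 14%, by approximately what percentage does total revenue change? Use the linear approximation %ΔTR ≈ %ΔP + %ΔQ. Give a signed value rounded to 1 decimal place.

-9.4%

%ΔQ ≈ Ed × %ΔP = (-0.33) × (-14%) = +4.6200%
%ΔTR ≈ %ΔP + %ΔQ = (-14%) + (+4.6200%) = -9.3800%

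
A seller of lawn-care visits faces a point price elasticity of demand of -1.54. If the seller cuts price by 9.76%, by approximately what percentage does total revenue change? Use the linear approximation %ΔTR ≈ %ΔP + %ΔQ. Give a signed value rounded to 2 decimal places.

+5.27%

%ΔQ ≈ Ed × %ΔP = (-1.54) × (-9.76%) = +15.0304%
%ΔTR ≈ %ΔP + %ΔQ = (-9.76%) + (+15.0304%) = +5.2704%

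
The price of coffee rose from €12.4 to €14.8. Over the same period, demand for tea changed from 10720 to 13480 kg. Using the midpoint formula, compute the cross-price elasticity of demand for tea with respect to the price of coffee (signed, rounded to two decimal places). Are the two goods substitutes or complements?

%ΔQ_{tea} = (13480 − 10720)/avg = 2760/12100 = 0.228099…
%ΔP_{coffee} = (14.8 − 12.4)/avg = 2.4/13.6 = 0.176470…
E_cross = (2760/12100) / (2.4/13.6) = 1.2925…
E_cross > 0 ⇒ the goods are substitutes.

1.29; substitutes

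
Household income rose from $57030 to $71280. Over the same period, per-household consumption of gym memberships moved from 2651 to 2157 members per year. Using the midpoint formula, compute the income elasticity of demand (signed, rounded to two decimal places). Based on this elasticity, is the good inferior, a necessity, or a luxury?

-0.93; inferior

%ΔQ = (2157 − 2651)/[( 2651 + 2157)/2] = -494/2404 = -0.205490…
%ΔIncome = (71280 − 57030)/[( 57030 + 71280)/2] = 14250/64155 = 0.222118…
E_income = (-494/2404) / (14250/64155) = -0.9251…
E_income < 0 ⇒ inferior good.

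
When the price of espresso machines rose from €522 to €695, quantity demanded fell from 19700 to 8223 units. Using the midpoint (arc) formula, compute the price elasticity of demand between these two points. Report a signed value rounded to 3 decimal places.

%ΔQ = (8223 − 19700) / [(19700 + 8223)/2] = -11477/13961.5 = -0.822046…
%ΔP = (695 − 522) / [(522 + 695)/2] = 173/608.5 = 0.284305…
Arc Ed = %ΔQ / %ΔP = (-11477/13961.5) / (173/608.5) = -2.89141…

-2.891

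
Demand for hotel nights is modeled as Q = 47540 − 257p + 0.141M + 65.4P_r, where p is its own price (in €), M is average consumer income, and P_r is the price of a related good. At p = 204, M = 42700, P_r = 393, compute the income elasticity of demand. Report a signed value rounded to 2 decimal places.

At the given values, Q = 47540 − 257(204) + 0.141(42700) + 65.4(393) = 26834.9.
∂Q/∂M = 0.141.
E = (0.141) × (42700/26834.9) = 0.2243…

0.22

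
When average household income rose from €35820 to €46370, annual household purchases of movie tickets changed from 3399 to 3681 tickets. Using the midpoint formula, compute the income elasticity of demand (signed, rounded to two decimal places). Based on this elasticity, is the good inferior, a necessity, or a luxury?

%ΔQ = (3681 − 3399)/[( 3399 + 3681)/2] = 282/3540 = 0.079661…
%ΔIncome = (46370 − 35820)/[( 35820 + 46370)/2] = 10550/41095 = 0.256722…
E_income = (282/3540) / (10550/41095) = 0.3103…
0 < E_income < 1 ⇒ normal good, necessity.

0.31; necessity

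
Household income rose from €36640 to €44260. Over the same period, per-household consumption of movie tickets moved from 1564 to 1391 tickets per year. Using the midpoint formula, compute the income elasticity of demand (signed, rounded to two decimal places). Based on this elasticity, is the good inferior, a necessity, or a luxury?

-0.62; inferior

%ΔQ = (1391 − 1564)/[( 1564 + 1391)/2] = -173/1477.5 = -0.117089…
%ΔIncome = (44260 − 36640)/[( 36640 + 44260)/2] = 7620/40450 = 0.188380…
E_income = (-173/1477.5) / (7620/40450) = -0.6215…
E_income < 0 ⇒ inferior good.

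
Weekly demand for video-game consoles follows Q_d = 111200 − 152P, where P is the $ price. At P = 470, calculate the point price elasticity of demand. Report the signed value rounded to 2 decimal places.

dQ_d/dP = −152. At P = 470, Q_d = 111200 − 152(470) = 39760.
Ed = (dQ_d/dP)·(P/Q_d) = −152 × (470/39760) = -1.7967…

-1.80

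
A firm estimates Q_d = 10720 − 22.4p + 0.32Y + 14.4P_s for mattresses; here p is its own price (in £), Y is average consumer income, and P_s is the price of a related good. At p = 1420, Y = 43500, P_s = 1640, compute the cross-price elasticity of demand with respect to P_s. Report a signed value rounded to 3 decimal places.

At the given values, Q_d = 10720 − 22.4(1420) + 0.32(43500) + 14.4(1640) = 16448.
∂Q_d/∂P_s = 14.4.
E = (14.4) × (1640/16448) = 1.43579…

1.436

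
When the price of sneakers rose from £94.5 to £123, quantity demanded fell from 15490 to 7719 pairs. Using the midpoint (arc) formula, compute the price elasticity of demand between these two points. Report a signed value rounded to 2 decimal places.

%ΔQ = (7719 − 15490) / [(15490 + 7719)/2] = -7771/11604.5 = -0.669654…
%ΔP = (123 − 94.5) / [(94.5 + 123)/2] = 28.5/108.75 = 0.262068…
Arc Ed = %ΔQ / %ΔP = (-7771/11604.5) / (28.5/108.75) = -2.5552…

-2.56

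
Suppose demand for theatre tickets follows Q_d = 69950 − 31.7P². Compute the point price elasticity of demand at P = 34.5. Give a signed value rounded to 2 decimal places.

dQ_d/dP = −2·31.7·P = -2187.3. At P = 34.5, Q_d = 32219.075.
Ed = (dQ_d/dP)·(P/Q_d) = (-2187.3) × (34.5/32219.075) = -2.3421…

-2.34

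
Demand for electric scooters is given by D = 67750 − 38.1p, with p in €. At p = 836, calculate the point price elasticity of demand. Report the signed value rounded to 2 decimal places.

dD/dp = −38.1. At p = 836, D = 67750 − 38.1(836) = 35898.4.
Ed = (dD/dp)·(p/D) = −38.1 × (836/35898.4) = -0.8872…

-0.89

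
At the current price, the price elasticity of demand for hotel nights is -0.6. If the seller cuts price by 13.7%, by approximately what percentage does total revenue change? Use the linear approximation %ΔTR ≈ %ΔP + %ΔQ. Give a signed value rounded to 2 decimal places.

%ΔQ ≈ Ed × %ΔP = (-0.6) × (-13.7%) = +8.2200%
%ΔTR ≈ %ΔP + %ΔQ = (-13.7%) + (+8.2200%) = -5.4800%

-5.48%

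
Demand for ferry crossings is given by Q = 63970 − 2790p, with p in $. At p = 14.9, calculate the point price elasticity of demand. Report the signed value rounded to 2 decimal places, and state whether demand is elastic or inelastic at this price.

-1.86; elastic

dQ/dp = −2790. At p = 14.9, Q = 63970 − 2790(14.9) = 22399.
Ed = (dQ/dp)·(p/Q) = −2790 × (14.9/22399) = -1.8559…
|Ed| = 1.86 > 1, so demand is elastic.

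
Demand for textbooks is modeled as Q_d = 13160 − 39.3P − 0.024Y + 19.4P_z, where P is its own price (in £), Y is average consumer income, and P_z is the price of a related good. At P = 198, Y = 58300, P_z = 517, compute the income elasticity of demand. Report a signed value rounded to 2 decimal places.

-0.10

At the given values, Q_d = 13160 − 39.3(198) − 0.024(58300) + 19.4(517) = 14009.2.
∂Q_d/∂Y = -0.024.
E = (-0.024) × (58300/14009.2) = -0.0998…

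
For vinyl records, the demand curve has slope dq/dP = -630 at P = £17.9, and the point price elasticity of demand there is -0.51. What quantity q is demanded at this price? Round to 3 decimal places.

22111.765

Ed = (dq/dP)·(P/q) ⇒ q = (dq/dP)·P/Ed = (-630)·17.9/(-0.51) = 22111.76470…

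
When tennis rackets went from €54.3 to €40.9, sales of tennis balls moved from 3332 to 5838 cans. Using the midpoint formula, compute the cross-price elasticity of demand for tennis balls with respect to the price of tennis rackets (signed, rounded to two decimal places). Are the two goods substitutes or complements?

%ΔQ_{tennis balls} = (5838 − 3332)/avg = 2506/4585 = 0.546564…
%ΔP_{tennis rackets} = (40.9 − 54.3)/avg = -13.4/47.6 = -0.281512…
E_cross = (2506/4585) / (-13.4/47.6) = -1.9415…
E_cross < 0 ⇒ the goods are complements.

-1.94; complements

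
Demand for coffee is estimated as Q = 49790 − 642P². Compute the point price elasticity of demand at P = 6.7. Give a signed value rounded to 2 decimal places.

dQ/dP = −2·642·P = -8602.8. At P = 6.7, Q = 20970.62.
Ed = (dQ/dP)·(P/Q) = (-8602.8) × (6.7/20970.62) = -2.7485…

-2.75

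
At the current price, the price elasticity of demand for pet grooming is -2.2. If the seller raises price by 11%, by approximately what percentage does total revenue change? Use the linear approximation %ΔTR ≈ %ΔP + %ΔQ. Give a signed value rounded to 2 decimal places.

-13.20%

%ΔQ ≈ Ed × %ΔP = (-2.2) × (+11%) = -24.2000%
%ΔTR ≈ %ΔP + %ΔQ = (+11%) + (-24.2000%) = -13.2000%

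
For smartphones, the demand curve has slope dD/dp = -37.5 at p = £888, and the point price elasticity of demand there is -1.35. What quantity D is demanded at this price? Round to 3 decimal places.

Ed = (dD/dp)·(p/D) ⇒ D = (dD/dp)·p/Ed = (-37.5)·888/(-1.35) = 24666.66666…

24666.667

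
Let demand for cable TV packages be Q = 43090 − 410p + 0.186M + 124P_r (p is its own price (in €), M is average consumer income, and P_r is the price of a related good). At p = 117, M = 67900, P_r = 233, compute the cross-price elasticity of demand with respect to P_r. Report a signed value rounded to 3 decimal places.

0.789

At the given values, Q = 43090 − 410(117) + 0.186(67900) + 124(233) = 36641.4.
∂Q/∂P_r = 124.
E = (124) × (233/36641.4) = 0.78850…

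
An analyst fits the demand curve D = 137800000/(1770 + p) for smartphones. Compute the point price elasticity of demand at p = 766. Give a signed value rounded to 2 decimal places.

-0.30

dD/dp = −137800000/(1770 + p)² = -21.4265. At p = 766, D = 54337.5.
Ed = (dD/dp)·(p/D) = (-21.4265) × (766/54337.5) = -0.3020…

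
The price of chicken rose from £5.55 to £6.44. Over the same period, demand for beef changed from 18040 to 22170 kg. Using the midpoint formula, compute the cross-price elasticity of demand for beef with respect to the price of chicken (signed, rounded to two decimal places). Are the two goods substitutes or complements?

%ΔQ_{beef} = (22170 − 18040)/avg = 4130/20105 = 0.205421…
%ΔP_{chicken} = (6.44 − 5.55)/avg = 0.89/5.995 = 0.148457…
E_cross = (4130/20105) / (0.89/5.995) = 1.3837…
E_cross > 0 ⇒ the goods are substitutes.

1.38; substitutes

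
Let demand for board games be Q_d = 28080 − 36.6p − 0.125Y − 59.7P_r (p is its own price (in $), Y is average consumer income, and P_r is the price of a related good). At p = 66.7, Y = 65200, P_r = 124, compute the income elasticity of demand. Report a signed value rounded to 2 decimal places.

At the given values, Q_d = 28080 − 36.6(66.7) − 0.125(65200) − 59.7(124) = 10085.98.
∂Q_d/∂Y = -0.125.
E = (-0.125) × (65200/10085.98) = -0.8080…

-0.81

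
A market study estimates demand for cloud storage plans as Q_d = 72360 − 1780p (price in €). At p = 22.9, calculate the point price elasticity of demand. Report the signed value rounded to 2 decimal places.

dQ_d/dp = −1780. At p = 22.9, Q_d = 72360 − 1780(22.9) = 31598.
Ed = (dQ_d/dp)·(p/Q_d) = −1780 × (22.9/31598) = -1.2900…

-1.29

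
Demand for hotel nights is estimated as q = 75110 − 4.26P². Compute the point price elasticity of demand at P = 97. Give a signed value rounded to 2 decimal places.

dq/dP = −2·4.26·P = -826.44. At P = 97, q = 35027.66.
Ed = (dq/dP)·(P/q) = (-826.44) × (97/35027.66) = -2.2886…

-2.29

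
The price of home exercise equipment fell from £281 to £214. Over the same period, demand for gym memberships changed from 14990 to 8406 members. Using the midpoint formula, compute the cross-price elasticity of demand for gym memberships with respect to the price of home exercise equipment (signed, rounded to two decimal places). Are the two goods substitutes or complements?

2.08; substitutes

%ΔQ_{gym memberships} = (8406 − 14990)/avg = -6584/11698 = -0.562831…
%ΔP_{home exercise equipment} = (214 − 281)/avg = -67/247.5 = -0.270707…
E_cross = (-6584/11698) / (-67/247.5) = 2.0791…
E_cross > 0 ⇒ the goods are substitutes.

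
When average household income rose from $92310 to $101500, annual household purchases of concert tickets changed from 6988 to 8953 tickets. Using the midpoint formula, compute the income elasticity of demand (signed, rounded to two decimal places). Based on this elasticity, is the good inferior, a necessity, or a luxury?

2.60; luxury

%ΔQ = (8953 − 6988)/[( 6988 + 8953)/2] = 1965/7970.5 = 0.246534…
%ΔIncome = (101500 − 92310)/[( 92310 + 101500)/2] = 9190/96905 = 0.094835…
E_income = (1965/7970.5) / (9190/96905) = 2.5996…
E_income > 1 ⇒ normal good, luxury.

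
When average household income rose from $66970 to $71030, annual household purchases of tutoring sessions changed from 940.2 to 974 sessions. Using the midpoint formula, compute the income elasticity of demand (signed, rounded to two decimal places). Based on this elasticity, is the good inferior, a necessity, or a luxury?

0.60; necessity

%ΔQ = (974 − 940.2)/[( 940.2 + 974)/2] = 33.8/957.1 = 0.035315…
%ΔIncome = (71030 − 66970)/[( 66970 + 71030)/2] = 4060/69000 = 0.058840…
E_income = (33.8/957.1) / (4060/69000) = 0.6001…
0 < E_income < 1 ⇒ normal good, necessity.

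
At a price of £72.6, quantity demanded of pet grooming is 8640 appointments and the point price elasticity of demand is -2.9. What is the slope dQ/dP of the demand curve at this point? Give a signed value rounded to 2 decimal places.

Ed = (dQ/dP)·(P/Q) ⇒ dQ/dP = Ed·Q/P = (-2.9)·8640/72.6 = -345.1239…

-345.12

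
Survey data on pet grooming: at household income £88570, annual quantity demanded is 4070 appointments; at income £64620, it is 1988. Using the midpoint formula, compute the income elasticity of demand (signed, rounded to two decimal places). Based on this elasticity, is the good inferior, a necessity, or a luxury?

%ΔQ = (1988 − 4070)/[( 4070 + 1988)/2] = -2082/3029 = -0.687355…
%ΔIncome = (64620 − 88570)/[( 88570 + 64620)/2] = -23950/76595 = -0.312683…
E_income = (-2082/3029) / (-23950/76595) = 2.1982…
E_income > 1 ⇒ normal good, luxury.

2.20; luxury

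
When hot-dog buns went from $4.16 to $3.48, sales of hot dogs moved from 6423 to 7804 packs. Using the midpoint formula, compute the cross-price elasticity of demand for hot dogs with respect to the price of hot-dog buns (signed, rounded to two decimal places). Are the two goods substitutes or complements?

-1.09; complements

%ΔQ_{hot dogs} = (7804 − 6423)/avg = 1381/7113.5 = 0.194137…
%ΔP_{hot-dog buns} = (3.48 − 4.16)/avg = -0.68/3.82 = -0.178010…
E_cross = (1381/7113.5) / (-0.68/3.82) = -1.0905…
E_cross < 0 ⇒ the goods are complements.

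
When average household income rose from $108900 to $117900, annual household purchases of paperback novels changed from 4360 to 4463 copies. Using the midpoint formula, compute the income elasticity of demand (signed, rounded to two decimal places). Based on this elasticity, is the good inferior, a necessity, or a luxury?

0.29; necessity

%ΔQ = (4463 − 4360)/[( 4360 + 4463)/2] = 103/4411.5 = 0.023348…
%ΔIncome = (117900 − 108900)/[( 108900 + 117900)/2] = 9000/113400 = 0.079365…
E_income = (103/4411.5) / (9000/113400) = 0.2941…
0 < E_income < 1 ⇒ normal good, necessity.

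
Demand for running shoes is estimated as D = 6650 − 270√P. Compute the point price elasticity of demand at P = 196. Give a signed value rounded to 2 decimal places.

-0.66

dD/dP = −270/(2√P) = -9.64286. At P = 196, D = 2870.
Ed = (dD/dP)·(P/D) = (-9.64286) × (196/2870) = -0.6585…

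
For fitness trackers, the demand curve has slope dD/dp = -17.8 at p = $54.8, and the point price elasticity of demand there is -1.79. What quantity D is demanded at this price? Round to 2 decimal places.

Ed = (dD/dp)·(p/D) ⇒ D = (dD/dp)·p/Ed = (-17.8)·54.8/(-1.79) = 544.9385…

544.94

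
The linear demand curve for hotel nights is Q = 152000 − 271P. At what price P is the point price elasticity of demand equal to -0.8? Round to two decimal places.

Ed = −271P/(152000 − 271P). Set this equal to -0.8:
271P = 0.8·(152000 − 271P) ⇒ 271P(1 + 0.8) = 0.8·152000
P = 0.8·152000 / (271·1.8) = 249.2824…

249.28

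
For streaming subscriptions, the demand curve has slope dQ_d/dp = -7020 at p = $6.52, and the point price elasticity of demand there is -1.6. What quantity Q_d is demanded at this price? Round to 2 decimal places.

Ed = (dQ_d/dp)·(p/Q_d) ⇒ Q_d = (dQ_d/dp)·p/Ed = (-7020)·6.52/(-1.6) = 28606.5

28606.50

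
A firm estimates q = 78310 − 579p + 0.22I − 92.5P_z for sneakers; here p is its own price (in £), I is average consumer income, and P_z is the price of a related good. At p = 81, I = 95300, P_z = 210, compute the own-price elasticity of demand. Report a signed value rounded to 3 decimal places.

At the given values, q = 78310 − 579(81) + 0.22(95300) − 92.5(210) = 32952.
∂q/∂p = −579.
E = (-579) × (81/32952) = -1.42325…

-1.423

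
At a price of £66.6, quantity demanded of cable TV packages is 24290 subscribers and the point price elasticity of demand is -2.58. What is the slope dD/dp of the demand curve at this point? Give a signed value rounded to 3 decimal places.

Ed = (dD/dp)·(p/D) ⇒ dD/dp = Ed·D/p = (-2.58)·24290/66.6 = -940.96396…

-940.964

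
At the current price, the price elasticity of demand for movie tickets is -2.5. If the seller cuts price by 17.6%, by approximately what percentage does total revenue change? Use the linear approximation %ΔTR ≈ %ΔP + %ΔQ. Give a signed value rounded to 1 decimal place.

+26.4%

%ΔQ ≈ Ed × %ΔP = (-2.5) × (-17.6%) = +44.0000%
%ΔTR ≈ %ΔP + %ΔQ = (-17.6%) + (+44.0000%) = +26.4000%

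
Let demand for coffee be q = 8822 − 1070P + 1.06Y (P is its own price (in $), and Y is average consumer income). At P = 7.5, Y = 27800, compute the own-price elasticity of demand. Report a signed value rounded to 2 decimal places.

At the given values, q = 8822 − 1070(7.5) + 1.06(27800) = 30265.
∂q/∂P = −1070.
E = (-1070) × (7.5/30265) = -0.2651…

-0.27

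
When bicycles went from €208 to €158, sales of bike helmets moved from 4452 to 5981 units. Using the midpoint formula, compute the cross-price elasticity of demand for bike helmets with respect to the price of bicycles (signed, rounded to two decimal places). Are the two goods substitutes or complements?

-1.07; complements

%ΔQ_{bike helmets} = (5981 − 4452)/avg = 1529/5216.5 = 0.293108…
%ΔP_{bicycles} = (158 − 208)/avg = -50/183 = -0.273224…
E_cross = (1529/5216.5) / (-50/183) = -1.0727…
E_cross < 0 ⇒ the goods are complements.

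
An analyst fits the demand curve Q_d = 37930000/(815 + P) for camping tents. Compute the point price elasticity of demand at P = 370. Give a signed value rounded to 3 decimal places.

-0.312

dQ_d/dP = −37930000/(815 + P)² = -27.0113. At P = 370, Q_d = 32008.4.
Ed = (dQ_d/dP)·(P/Q_d) = (-27.0113) × (370/32008.4) = -0.31223…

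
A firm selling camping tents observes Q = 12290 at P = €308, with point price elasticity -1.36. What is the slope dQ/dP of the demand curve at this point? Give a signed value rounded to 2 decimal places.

-54.27

Ed = (dQ/dP)·(P/Q) ⇒ dQ/dP = Ed·Q/P = (-1.36)·12290/308 = -54.2675…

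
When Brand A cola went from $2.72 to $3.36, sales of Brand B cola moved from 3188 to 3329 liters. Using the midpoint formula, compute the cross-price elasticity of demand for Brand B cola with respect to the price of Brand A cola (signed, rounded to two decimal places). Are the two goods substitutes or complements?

0.21; substitutes

%ΔQ_{Brand B cola} = (3329 − 3188)/avg = 141/3258.5 = 0.043271…
%ΔP_{Brand A cola} = (3.36 − 2.72)/avg = 0.64/3.04 = 0.210526…
E_cross = (141/3258.5) / (0.64/3.04) = 0.2055…
E_cross > 0 ⇒ the goods are substitutes.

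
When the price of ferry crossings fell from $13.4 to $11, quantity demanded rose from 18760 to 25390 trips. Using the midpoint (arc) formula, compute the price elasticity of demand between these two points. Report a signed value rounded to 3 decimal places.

-1.527

%ΔQ = (25390 − 18760) / [(18760 + 25390)/2] = 6630/22075 = 0.300339…
%ΔP = (11 − 13.4) / [(13.4 + 11)/2] = -2.4/12.2 = -0.196721…
Arc Ed = %ΔQ / %ΔP = (6630/22075) / (-2.4/12.2) = -1.52672…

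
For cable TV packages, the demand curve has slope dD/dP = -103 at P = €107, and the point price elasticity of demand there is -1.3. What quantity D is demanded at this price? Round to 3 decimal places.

8477.692

Ed = (dD/dP)·(P/D) ⇒ D = (dD/dP)·P/Ed = (-103)·107/(-1.3) = 8477.69230…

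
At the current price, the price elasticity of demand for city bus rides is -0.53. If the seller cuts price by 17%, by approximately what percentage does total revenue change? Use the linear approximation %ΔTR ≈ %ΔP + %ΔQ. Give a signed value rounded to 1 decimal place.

-8.0%

%ΔQ ≈ Ed × %ΔP = (-0.53) × (-17%) = +9.0100%
%ΔTR ≈ %ΔP + %ΔQ = (-17%) + (+9.0100%) = -7.9900%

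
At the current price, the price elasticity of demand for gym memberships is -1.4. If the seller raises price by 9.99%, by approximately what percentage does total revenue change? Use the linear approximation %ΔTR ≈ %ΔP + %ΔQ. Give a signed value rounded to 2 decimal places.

%ΔQ ≈ Ed × %ΔP = (-1.4) × (+9.99%) = -13.9860%
%ΔTR ≈ %ΔP + %ΔQ = (+9.99%) + (-13.9860%) = -3.9960%

-4.00%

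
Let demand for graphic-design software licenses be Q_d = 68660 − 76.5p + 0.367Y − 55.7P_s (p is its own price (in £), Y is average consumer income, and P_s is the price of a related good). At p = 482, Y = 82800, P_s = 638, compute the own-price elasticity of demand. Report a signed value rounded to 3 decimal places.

At the given values, Q_d = 68660 − 76.5(482) + 0.367(82800) − 55.7(638) = 26638.
∂Q_d/∂p = −76.5.
E = (-76.5) × (482/26638) = -1.38422…

-1.384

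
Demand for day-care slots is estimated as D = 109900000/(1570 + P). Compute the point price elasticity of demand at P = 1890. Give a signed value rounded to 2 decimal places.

dD/dP = −109900000/(1570 + P)² = -9.18006. At P = 1890, D = 31763.
Ed = (dD/dP)·(P/D) = (-9.18006) × (1890/31763) = -0.5462…

-0.55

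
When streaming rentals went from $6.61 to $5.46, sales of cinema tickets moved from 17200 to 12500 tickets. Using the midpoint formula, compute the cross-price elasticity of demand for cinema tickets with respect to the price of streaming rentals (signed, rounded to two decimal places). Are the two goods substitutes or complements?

1.66; substitutes

%ΔQ_{cinema tickets} = (12500 − 17200)/avg = -4700/14850 = -0.316498…
%ΔP_{streaming rentals} = (5.46 − 6.61)/avg = -1.15/6.035 = -0.190555…
E_cross = (-4700/14850) / (-1.15/6.035) = 1.6609…
E_cross > 0 ⇒ the goods are substitutes.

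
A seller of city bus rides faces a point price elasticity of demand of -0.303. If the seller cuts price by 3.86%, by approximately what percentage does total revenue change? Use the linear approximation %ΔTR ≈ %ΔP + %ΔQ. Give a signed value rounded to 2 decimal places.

%ΔQ ≈ Ed × %ΔP = (-0.303) × (-3.86%) = +1.1696%
%ΔTR ≈ %ΔP + %ΔQ = (-3.86%) + (+1.1696%) = -2.6904%

-2.69%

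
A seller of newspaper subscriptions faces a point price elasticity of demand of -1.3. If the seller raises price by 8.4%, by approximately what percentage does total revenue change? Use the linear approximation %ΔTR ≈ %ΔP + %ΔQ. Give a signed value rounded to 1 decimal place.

-2.5%

%ΔQ ≈ Ed × %ΔP = (-1.3) × (+8.4%) = -10.9200%
%ΔTR ≈ %ΔP + %ΔQ = (+8.4%) + (-10.9200%) = -2.5200%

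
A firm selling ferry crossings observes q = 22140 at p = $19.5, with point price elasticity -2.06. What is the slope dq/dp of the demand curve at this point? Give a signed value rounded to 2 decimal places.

Ed = (dq/dp)·(p/q) ⇒ dq/dp = Ed·q/p = (-2.06)·22140/19.5 = -2338.8923…

-2338.89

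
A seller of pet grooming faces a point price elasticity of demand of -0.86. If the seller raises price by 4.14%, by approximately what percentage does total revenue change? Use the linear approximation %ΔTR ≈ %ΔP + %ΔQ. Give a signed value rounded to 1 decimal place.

+0.6%

%ΔQ ≈ Ed × %ΔP = (-0.86) × (+4.14%) = -3.5604%
%ΔTR ≈ %ΔP + %ΔQ = (+4.14%) + (-3.5604%) = +0.5796%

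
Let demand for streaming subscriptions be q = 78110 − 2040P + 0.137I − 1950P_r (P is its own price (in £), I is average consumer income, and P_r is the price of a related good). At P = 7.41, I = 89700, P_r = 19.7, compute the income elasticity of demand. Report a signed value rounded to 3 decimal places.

0.333

At the given values, q = 78110 − 2040(7.41) + 0.137(89700) − 1950(19.7) = 36867.5.
∂q/∂I = 0.137.
E = (0.137) × (89700/36867.5) = 0.33332…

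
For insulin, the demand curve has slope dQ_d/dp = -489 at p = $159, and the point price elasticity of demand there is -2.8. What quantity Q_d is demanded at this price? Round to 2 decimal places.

27768.21

Ed = (dQ_d/dp)·(p/Q_d) ⇒ Q_d = (dQ_d/dp)·p/Ed = (-489)·159/(-2.8) = 27768.2142…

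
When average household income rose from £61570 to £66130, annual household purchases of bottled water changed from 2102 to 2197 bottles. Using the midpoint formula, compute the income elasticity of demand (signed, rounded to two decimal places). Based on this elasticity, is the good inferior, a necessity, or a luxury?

%ΔQ = (2197 − 2102)/[( 2102 + 2197)/2] = 95/2149.5 = 0.044196…
%ΔIncome = (66130 − 61570)/[( 61570 + 66130)/2] = 4560/63850 = 0.071417…
E_income = (95/2149.5) / (4560/63850) = 0.6188…
0 < E_income < 1 ⇒ normal good, necessity.

0.62; necessity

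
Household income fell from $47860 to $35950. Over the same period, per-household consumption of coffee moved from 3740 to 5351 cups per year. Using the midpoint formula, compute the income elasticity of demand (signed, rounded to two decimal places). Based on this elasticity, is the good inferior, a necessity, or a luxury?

%ΔQ = (5351 − 3740)/[( 3740 + 5351)/2] = 1611/4545.5 = 0.354416…
%ΔIncome = (35950 − 47860)/[( 47860 + 35950)/2] = -11910/41905 = -0.284214…
E_income = (1611/4545.5) / (-11910/41905) = -1.2470…
E_income < 0 ⇒ inferior good.

-1.25; inferior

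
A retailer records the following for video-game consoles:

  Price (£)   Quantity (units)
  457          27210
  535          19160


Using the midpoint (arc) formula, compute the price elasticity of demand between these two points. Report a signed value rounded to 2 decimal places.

-2.21

%ΔQ = (19160 − 27210) / [(27210 + 19160)/2] = -8050/23185 = -0.347207…
%ΔP = (535 − 457) / [(457 + 535)/2] = 78/496 = 0.157258…
Arc Ed = %ΔQ / %ΔP = (-8050/23185) / (78/496) = -2.2078…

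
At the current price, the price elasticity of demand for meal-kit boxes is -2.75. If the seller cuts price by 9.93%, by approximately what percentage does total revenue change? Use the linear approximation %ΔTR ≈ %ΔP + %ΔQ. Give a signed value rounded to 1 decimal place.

%ΔQ ≈ Ed × %ΔP = (-2.75) × (-9.93%) = +27.3075%
%ΔTR ≈ %ΔP + %ΔQ = (-9.93%) + (+27.3075%) = +17.3775%

+17.4%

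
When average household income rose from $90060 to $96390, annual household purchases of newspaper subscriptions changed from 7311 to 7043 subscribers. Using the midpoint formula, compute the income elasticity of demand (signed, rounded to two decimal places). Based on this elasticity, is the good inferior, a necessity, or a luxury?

%ΔQ = (7043 − 7311)/[( 7311 + 7043)/2] = -268/7177 = -0.037341…
%ΔIncome = (96390 − 90060)/[( 90060 + 96390)/2] = 6330/93225 = 0.067900…
E_income = (-268/7177) / (6330/93225) = -0.5499…
E_income < 0 ⇒ inferior good.

-0.55; inferior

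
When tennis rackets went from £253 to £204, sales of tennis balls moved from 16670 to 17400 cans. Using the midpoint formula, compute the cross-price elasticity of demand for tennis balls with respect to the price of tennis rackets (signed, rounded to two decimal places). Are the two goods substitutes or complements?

%ΔQ_{tennis balls} = (17400 − 16670)/avg = 730/17035 = 0.042852…
%ΔP_{tennis rackets} = (204 − 253)/avg = -49/228.5 = -0.214442…
E_cross = (730/17035) / (-49/228.5) = -0.1998…
E_cross < 0 ⇒ the goods are complements.

-0.20; complements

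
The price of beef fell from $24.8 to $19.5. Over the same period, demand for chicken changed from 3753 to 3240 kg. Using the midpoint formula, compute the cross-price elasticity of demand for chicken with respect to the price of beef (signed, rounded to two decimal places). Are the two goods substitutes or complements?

0.61; substitutes

%ΔQ_{chicken} = (3240 − 3753)/avg = -513/3496.5 = -0.146718…
%ΔP_{beef} = (19.5 − 24.8)/avg = -5.3/22.15 = -0.239277…
E_cross = (-513/3496.5) / (-5.3/22.15) = 0.6131…
E_cross > 0 ⇒ the goods are substitutes.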